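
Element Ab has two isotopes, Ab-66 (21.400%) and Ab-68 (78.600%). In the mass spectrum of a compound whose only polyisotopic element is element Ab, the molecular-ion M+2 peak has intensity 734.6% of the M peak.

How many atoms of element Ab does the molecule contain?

2

For n independent Ab atoms, I(M+2)/I(M) = n · (abundance Ab-68) / (abundance Ab-66) = n · 0.78600/0.21400.
n = 7.346 × 0.21400/0.78600 = 2.00 ≈ 2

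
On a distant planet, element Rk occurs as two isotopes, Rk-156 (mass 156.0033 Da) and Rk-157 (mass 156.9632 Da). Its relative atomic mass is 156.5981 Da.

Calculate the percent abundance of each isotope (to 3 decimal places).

Rk-156: 38.035%, Rk-157: 61.965%

Writing the weighted mean with unknown fraction x of Rk-156:
156.0033·x + 156.9632·(1 − x) = 156.5981
(156.0033 − 156.9632)·x = 156.5981 − 156.9632
x = -0.3651 / -0.9599 = 0.38035 → 38.035% Rk-156, 61.965% Rk-157.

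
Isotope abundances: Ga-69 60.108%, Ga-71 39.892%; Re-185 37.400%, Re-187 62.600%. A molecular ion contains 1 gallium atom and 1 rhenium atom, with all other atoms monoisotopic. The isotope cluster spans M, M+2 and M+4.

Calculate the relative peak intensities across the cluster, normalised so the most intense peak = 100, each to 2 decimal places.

42.78 : 100.00 : 47.52

Gallium pattern (n=1): 0.60108 : 0.39892
Rhenium pattern (n=1): 0.3740 : 0.6260
Convolve the two distributions (both contribute in 2-u steps):
  M: 0.60108×0.3740 = 0.224804
  M+2: 0.60108×0.6260 + 0.39892×0.3740 = 0.525472
  M+4: 0.39892×0.6260 = 0.249724
Scale to base peak (0.525472) = 100: 42.78 : 100.00 : 47.52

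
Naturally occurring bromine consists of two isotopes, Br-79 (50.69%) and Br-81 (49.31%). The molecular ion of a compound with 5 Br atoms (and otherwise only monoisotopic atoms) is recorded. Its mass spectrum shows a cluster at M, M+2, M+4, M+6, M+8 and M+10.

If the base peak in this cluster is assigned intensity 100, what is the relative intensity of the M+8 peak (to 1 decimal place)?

Binomial terms of (0.5069 + 0.4931)^5: M 0.0335, M+2 0.1628, M+4 0.3167, M+6 0.3081, M+8 0.1498, M+10 0.0292 → M+4 is the base peak.
P(M+4) = C(5,2) × 0.5069^3 × 0.4931^2 = 10 × 0.13024674 × 0.24314761 = 0.316692 (base)
P(M+8) = C(5,4) × 0.5069^1 × 0.4931^4 = 5 × 0.5069 × 0.05912076 = 0.149842
Relative intensity = 0.149842 / 0.316692 × 100 = 47.3

47.3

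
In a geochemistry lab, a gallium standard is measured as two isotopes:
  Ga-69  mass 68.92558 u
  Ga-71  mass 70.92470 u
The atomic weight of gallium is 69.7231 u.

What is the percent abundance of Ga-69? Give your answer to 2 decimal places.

60.11%

Writing the weighted mean with unknown fraction x of Ga-69:
68.92558·x + 70.92470·(1 − x) = 69.7231
(68.92558 − 70.92470)·x = 69.7231 − 70.92470
x = -1.20160 / -1.99912 = 0.60106 → 60.11% Ga-69, 39.89% Ga-71.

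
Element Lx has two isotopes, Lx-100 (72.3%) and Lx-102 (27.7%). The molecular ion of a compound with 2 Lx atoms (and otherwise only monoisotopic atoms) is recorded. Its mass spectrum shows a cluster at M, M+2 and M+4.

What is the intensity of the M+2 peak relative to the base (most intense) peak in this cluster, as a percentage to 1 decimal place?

76.6%

Term probabilities: M 0.5227, M+2 0.4005, M+4 0.0767. Base peak = M.
P(M) = C(2,0) × 0.723^2 × 0.277^0 = 1 × 0.522729 × 1.0000 = 0.522729 (base)
P(M+2) = C(2,1) × 0.723^1 × 0.277^1 = 2 × 0.7230 × 0.2770 = 0.400542
Relative intensity = 0.400542 / 0.522729 × 100 = 76.6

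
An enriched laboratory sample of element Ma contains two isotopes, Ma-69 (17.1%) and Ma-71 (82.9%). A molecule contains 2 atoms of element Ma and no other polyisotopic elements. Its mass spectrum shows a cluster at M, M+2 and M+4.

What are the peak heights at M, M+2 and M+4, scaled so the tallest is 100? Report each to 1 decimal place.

4.3 : 41.3 : 100.0

The 2 Ma atoms are independent, so intensities follow the terms of (0.171 + 0.829)^2.
P(M) = 0.171^2 = 0.029241
P(M+2) = 2 × 0.171^1 × 0.829^1 = 0.283518
P(M+4) = 0.829^2 = 0.687241
The M+4 peak is largest (0.687241); scaling to 100 gives 4.3 : 41.3 : 100.0.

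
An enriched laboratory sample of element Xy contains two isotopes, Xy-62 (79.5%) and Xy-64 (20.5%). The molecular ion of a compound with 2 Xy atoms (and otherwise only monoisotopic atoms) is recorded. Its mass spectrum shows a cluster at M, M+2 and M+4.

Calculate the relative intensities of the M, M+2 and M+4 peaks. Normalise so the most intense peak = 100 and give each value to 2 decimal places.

100.00 : 51.57 : 6.65

Expanding (0.795 + 0.205)^2:
P(M) = 0.795^2 = 0.632025
P(M+2) = 2 × 0.795^1 × 0.205^1 = 0.325950
P(M+4) = 0.205^2 = 0.042025
The M peak is largest (0.632025); scaling to 100 gives 100.00 : 51.57 : 6.65.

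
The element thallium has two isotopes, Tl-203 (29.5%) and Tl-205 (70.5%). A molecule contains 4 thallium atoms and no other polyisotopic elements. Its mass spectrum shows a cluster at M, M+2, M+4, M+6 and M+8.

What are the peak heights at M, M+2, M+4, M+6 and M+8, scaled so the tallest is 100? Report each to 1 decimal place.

Expanding (0.295 + 0.705)^4:
P(M) = 0.295^4 = 0.007573
P(M+2) = 4 × 0.295^3 × 0.705^1 = 0.072396
P(M+4) = 6 × 0.295^2 × 0.705^2 = 0.259522
P(M+6) = 4 × 0.295^1 × 0.705^3 = 0.413475
P(M+8) = 0.705^4 = 0.247034
The M+6 peak is largest (0.413475); scaling to 100 gives 1.8 : 17.5 : 62.8 : 100.0 : 59.7.

1.8 : 17.5 : 62.8 : 100.0 : 59.7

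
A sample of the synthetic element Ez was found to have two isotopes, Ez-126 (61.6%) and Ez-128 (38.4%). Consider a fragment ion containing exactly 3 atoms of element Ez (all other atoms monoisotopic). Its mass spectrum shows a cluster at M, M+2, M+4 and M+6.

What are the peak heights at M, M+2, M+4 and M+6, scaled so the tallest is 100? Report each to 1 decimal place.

53.5 : 100.0 : 62.3 : 13.0

The 3 Ez atoms are independent, so intensities follow the terms of (0.616 + 0.384)^3.
P(M) = 0.616^3 = 0.233745
P(M+2) = 3 × 0.616^2 × 0.384^1 = 0.437133
P(M+4) = 3 × 0.616^1 × 0.384^2 = 0.272499
P(M+6) = 0.384^3 = 0.056623
The M+2 peak is largest (0.437133); scaling to 100 gives 53.5 : 100.0 : 62.3 : 13.0.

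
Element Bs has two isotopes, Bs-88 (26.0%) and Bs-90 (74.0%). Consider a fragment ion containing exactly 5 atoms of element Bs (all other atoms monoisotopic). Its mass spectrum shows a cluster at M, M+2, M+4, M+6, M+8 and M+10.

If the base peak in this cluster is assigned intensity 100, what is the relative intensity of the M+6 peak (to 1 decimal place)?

(0.260 + 0.740)^5 gives M 0.0012, M+2 0.0169, M+4 0.0962, M+6 0.2739, M+8 0.3898, M+10 0.2219; the largest is M+8.
P(M+8) = C(5,4) × 0.260^1 × 0.740^4 = 5 × 0.2600 × 0.29986576 = 0.389825 (base)
P(M+6) = C(5,3) × 0.260^2 × 0.740^3 = 10 × 0.0676 × 0.405224 = 0.273931
Relative intensity = 0.273931 / 0.389825 × 100 = 70.3

70.3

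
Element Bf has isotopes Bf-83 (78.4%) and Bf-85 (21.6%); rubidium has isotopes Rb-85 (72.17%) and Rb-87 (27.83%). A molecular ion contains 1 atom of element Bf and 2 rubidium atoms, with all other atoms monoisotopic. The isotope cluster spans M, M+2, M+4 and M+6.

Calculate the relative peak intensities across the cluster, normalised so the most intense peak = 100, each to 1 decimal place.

95.5 : 100.0 : 34.5 : 3.9

Element Bf pattern (n=1): 0.7840 : 0.2160
Rubidium pattern (n=2): 0.52085089 : 0.40169822 : 0.07745089
Convolve the two distributions (both contribute in 2-u steps):
  M: 0.7840×0.52085089 = 0.408347
  M+2: 0.7840×0.40169822 + 0.2160×0.52085089 = 0.427435
  M+4: 0.7840×0.07745089 + 0.2160×0.40169822 = 0.147488
  M+6: 0.2160×0.07745089 = 0.016729
Scale to base peak (0.427435) = 100: 95.5 : 100.0 : 34.5 : 3.9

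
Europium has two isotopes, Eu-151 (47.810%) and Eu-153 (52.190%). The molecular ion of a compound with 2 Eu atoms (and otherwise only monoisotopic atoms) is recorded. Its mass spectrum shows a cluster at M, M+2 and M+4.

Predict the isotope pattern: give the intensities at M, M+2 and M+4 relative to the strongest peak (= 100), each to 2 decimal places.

45.80 : 100.00 : 54.58

Each Eu atom is independently Eu-151 (p = 0.47810) or Eu-153 (q = 0.52190); the cluster is the binomial expansion (p + q)^2.
P(M) = 0.47810^2 = 0.228580
P(M+2) = 2 × 0.47810^1 × 0.52190^1 = 0.499041
P(M+4) = 0.52190^2 = 0.272380
The M+2 peak is largest (0.499041); scaling to 100 gives 45.80 : 100.00 : 54.58.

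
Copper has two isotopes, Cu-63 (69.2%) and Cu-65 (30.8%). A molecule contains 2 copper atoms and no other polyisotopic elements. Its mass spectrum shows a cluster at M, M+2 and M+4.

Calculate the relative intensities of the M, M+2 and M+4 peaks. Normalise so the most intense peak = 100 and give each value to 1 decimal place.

Expanding (0.692 + 0.308)^2:
P(M) = 0.692^2 = 0.478864
P(M+2) = 2 × 0.692^1 × 0.308^1 = 0.426272
P(M+4) = 0.308^2 = 0.094864
The M peak is largest (0.478864); scaling to 100 gives 100.0 : 89.0 : 19.8.

100.0 : 89.0 : 19.8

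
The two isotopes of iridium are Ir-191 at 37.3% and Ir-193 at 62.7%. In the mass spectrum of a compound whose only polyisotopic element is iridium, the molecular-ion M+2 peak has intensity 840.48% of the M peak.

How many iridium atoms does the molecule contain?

With n Ir atoms, P(M+2)/P(M) = C(n,1)·p^(n−1)q / p^n = n·q/p = n · 0.627/0.373.
n = 8.4048 × 0.373/0.627 = 5.00 ≈ 5

5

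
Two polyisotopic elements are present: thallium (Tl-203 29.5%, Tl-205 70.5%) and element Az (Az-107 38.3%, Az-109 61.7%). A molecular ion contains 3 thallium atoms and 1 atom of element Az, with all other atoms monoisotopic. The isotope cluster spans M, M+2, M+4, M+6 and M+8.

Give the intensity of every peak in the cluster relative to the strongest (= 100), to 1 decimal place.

Thallium pattern (n=3): 0.02567237 : 0.18405787 : 0.43986713 : 0.35040263
Element Az pattern (n=1): 0.3830 : 0.6170
Convolve the two distributions (both contribute in 2-u steps):
  M: 0.02567237×0.3830 = 0.009833
  M+2: 0.02567237×0.6170 + 0.18405787×0.3830 = 0.086334
  M+4: 0.18405787×0.6170 + 0.43986713×0.3830 = 0.282033
  M+6: 0.43986713×0.6170 + 0.35040263×0.3830 = 0.405602
  M+8: 0.35040263×0.6170 = 0.216198
Scale to base peak (0.405602) = 100: 2.4 : 21.3 : 69.5 : 100.0 : 53.3

2.4 : 21.3 : 69.5 : 100.0 : 53.3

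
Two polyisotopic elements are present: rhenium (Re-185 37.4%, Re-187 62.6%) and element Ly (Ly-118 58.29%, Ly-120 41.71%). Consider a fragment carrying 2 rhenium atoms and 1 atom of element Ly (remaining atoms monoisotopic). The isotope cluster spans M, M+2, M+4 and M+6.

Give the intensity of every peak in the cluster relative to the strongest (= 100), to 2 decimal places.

19.24 : 78.18 : 100.00 : 38.57

Rhenium pattern (n=2): 0.139876 : 0.468248 : 0.391876
Element Ly pattern (n=1): 0.5829 : 0.4171
Convolve the two distributions (both contribute in 2-u steps):
  M: 0.139876×0.5829 = 0.081534
  M+2: 0.139876×0.4171 + 0.468248×0.5829 = 0.331284
  M+4: 0.468248×0.4171 + 0.391876×0.5829 = 0.423731
  M+6: 0.391876×0.4171 = 0.163451
Scale to base peak (0.423731) = 100: 19.24 : 78.18 : 100.00 : 38.57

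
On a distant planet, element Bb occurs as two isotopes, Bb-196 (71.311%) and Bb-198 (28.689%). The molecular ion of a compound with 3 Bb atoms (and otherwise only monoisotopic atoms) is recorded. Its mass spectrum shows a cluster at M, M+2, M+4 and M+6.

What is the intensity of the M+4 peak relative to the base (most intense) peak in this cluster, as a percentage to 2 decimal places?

Binomial terms of (0.71311 + 0.28689)^3: M 0.3626, M+2 0.4377, M+4 0.1761, M+6 0.0236 → M+2 is the base peak.
P(M+2) = C(3,1) × 0.71311^2 × 0.28689^1 = 3 × 0.50852587 × 0.28689 = 0.437673 (base)
P(M+4) = C(3,2) × 0.71311^1 × 0.28689^2 = 3 × 0.71311 × 0.08230587 = 0.176079
Relative intensity = 0.176079 / 0.437673 × 100 = 40.23

40.23%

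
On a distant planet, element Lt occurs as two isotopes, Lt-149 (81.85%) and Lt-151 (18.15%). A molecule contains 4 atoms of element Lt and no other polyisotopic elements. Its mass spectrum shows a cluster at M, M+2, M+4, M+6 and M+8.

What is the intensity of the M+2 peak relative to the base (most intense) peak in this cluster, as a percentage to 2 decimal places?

88.70%

Term probabilities: M 0.4488, M+2 0.3981, M+4 0.1324, M+6 0.0196, M+8 0.0011. Base peak = M.
P(M) = C(4,0) × 0.8185^4 × 0.1815^0 = 1 × 0.44882262 × 1.0000 = 0.448823 (base)
P(M+2) = C(4,1) × 0.8185^3 × 0.1815^1 = 4 × 0.54834773 × 0.1815 = 0.398100
Relative intensity = 0.398100 / 0.448823 × 100 = 88.70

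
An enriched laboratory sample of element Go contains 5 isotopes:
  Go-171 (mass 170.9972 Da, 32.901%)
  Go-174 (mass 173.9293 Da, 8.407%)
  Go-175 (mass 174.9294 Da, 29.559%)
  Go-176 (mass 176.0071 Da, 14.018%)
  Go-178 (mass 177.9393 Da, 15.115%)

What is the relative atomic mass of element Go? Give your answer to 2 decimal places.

174.16 Da

Average mass = Σ (abundance × isotope mass) = 0.32901 × 170.9972 + 0.08407 × 173.9293 + 0.29559 × 174.9294 + 0.14018 × 176.0071 + 0.15115 × 177.9393
= 56.25979 + 14.62224 + 51.70738 + 24.67268 + 26.89553 = 174.15762 Da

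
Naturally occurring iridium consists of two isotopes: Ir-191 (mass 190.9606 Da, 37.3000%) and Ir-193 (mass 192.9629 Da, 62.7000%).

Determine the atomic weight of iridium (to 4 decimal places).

192.2160 Da

Weight each isotope mass by its fractional abundance: 0.373000 × 190.9606 + 0.627000 × 192.9629
= 71.22830 + 120.98774 = 192.21604 Da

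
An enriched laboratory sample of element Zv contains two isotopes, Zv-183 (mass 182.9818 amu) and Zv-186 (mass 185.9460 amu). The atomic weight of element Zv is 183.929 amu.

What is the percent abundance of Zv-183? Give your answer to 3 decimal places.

Writing the weighted mean with unknown fraction x of Zv-183:
182.9818·x + 185.9460·(1 − x) = 183.929
(182.9818 − 185.9460)·x = 183.929 − 185.9460
x = -2.0170 / -2.9642 = 0.68045 → 68.045% Zv-183, 31.955% Zv-186.

68.045%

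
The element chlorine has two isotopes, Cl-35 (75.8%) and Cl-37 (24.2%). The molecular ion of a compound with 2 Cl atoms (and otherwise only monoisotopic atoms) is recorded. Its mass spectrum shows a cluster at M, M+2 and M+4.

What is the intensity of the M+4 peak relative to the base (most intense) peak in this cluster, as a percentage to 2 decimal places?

10.19%

Binomial terms of (0.758 + 0.242)^2: M 0.5746, M+2 0.3669, M+4 0.0586 → M is the base peak.
P(M) = C(2,0) × 0.758^2 × 0.242^0 = 1 × 0.574564 × 1.0000 = 0.574564 (base)
P(M+4) = C(2,2) × 0.758^0 × 0.242^2 = 1 × 1.0000 × 0.058564 = 0.058564
Relative intensity = 0.058564 / 0.574564 × 100 = 10.19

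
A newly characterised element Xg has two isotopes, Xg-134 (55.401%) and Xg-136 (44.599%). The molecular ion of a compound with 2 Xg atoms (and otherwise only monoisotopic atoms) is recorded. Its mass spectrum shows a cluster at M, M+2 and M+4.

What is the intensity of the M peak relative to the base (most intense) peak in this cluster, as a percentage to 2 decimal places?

62.11%

Binomial terms of (0.55401 + 0.44599)^2: M 0.3069, M+2 0.4942, M+4 0.1989 → M+2 is the base peak.
P(M+2) = C(2,1) × 0.55401^1 × 0.44599^1 = 2 × 0.55401 × 0.44599 = 0.494166 (base)
P(M) = C(2,0) × 0.55401^2 × 0.44599^0 = 1 × 0.30692708 × 1.0000 = 0.306927
Relative intensity = 0.306927 / 0.494166 × 100 = 62.11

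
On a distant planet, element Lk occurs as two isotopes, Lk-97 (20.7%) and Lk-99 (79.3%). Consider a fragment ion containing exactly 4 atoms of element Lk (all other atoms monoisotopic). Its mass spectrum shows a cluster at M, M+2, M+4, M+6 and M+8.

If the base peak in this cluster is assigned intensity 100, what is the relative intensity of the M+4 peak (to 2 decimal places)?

Binomial terms of (0.207 + 0.793)^4: M 0.0018, M+2 0.0281, M+4 0.1617, M+6 0.4129, M+8 0.3955 → M+6 is the base peak.
P(M+6) = C(4,3) × 0.207^1 × 0.793^3 = 4 × 0.2070 × 0.49867726 = 0.412905 (base)
P(M+4) = C(4,2) × 0.207^2 × 0.793^2 = 6 × 0.042849 × 0.628849 = 0.161673
Relative intensity = 0.161673 / 0.412905 × 100 = 39.16

39.16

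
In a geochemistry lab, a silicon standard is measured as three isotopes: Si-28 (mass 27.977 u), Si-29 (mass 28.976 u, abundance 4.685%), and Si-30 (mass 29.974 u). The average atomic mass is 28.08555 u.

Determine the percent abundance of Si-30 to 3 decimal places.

3.092%

Let x and y be the fractions of Si-28 and Si-30. Then x + y = 1 − 0.04685 = 0.95315 and 27.977x + 29.974y = 28.08555 − 0.04685×28.976 = 26.7280244.
Substituting: 27.977x + 29.974(0.95315 − x) = 26.7280244
(27.977 − 29.974)x = -1.8416937  ⇒  x = 0.92223, y = 0.03092
Si-28: 92.223%, Si-30: 3.092%.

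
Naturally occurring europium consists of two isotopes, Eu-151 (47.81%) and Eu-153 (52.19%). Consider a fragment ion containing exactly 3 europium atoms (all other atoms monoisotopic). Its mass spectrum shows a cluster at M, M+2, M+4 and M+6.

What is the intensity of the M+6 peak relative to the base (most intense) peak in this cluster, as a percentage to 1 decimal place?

Term probabilities: M 0.1093, M+2 0.3579, M+4 0.3907, M+6 0.1422. Base peak = M+4.
P(M+4) = C(3,2) × 0.4781^1 × 0.5219^2 = 3 × 0.4781 × 0.27237961 = 0.390674 (base)
P(M+6) = C(3,3) × 0.4781^0 × 0.5219^3 = 1 × 1.0000 × 0.14215492 = 0.142155
Relative intensity = 0.142155 / 0.390674 × 100 = 36.4

36.4%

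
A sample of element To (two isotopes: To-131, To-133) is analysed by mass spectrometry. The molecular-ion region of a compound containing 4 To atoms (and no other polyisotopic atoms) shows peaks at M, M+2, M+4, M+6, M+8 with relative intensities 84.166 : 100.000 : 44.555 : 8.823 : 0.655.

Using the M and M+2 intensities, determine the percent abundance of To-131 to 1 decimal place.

Let p = fractional abundance of To-131. I(M+2)/I(M) = [C(4,1)·p^3·(1−p)] / p^4 = 4·(1−p)/p = 100.000/84.166 = 1.1881
(1−p)/p = 1.1881/4 = 0.2970  ⇒  p = 1/(1 + 0.2970) = 0.7710
To-131: 77.1%, To-133: 22.9%.

77.1%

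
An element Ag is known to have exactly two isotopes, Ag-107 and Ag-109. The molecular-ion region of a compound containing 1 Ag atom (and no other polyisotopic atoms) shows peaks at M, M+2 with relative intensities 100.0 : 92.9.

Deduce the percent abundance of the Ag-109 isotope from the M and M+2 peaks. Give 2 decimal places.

48.16%

Let p = fractional abundance of Ag-107. I(M+2)/I(M) = [C(1,1)·p^0·(1−p)] / p^1 = 1·(1−p)/p = 92.9/100.0 = 0.9290
(1−p)/p = 0.9290/1 = 0.9290  ⇒  p = 1/(1 + 0.9290) = 0.5184
Ag-107: 51.84%, Ag-109: 48.16%.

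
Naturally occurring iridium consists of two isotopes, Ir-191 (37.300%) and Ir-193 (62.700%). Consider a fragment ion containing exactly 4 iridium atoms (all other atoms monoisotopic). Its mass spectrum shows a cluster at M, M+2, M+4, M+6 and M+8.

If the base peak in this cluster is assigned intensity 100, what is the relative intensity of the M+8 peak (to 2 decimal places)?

(0.37300 + 0.62700)^4 gives M 0.0194, M+2 0.1302, M+4 0.3282, M+6 0.3678, M+8 0.1546; the largest is M+6.
P(M+6) = C(4,3) × 0.37300^1 × 0.62700^3 = 4 × 0.3730 × 0.24649188 = 0.367766 (base)
P(M+8) = C(4,4) × 0.37300^0 × 0.62700^4 = 1 × 1.0000 × 0.15455041 = 0.154550
Relative intensity = 0.154550 / 0.367766 × 100 = 42.02

42.02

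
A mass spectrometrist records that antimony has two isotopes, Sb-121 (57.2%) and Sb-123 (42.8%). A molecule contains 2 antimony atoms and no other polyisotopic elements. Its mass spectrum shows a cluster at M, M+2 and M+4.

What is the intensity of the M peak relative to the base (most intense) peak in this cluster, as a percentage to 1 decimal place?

Term probabilities: M 0.3272, M+2 0.4896, M+4 0.1832. Base peak = M+2.
P(M+2) = C(2,1) × 0.572^1 × 0.428^1 = 2 × 0.5720 × 0.4280 = 0.489632 (base)
P(M) = C(2,0) × 0.572^2 × 0.428^0 = 1 × 0.327184 × 1.0000 = 0.327184
Relative intensity = 0.327184 / 0.489632 × 100 = 66.8

66.8%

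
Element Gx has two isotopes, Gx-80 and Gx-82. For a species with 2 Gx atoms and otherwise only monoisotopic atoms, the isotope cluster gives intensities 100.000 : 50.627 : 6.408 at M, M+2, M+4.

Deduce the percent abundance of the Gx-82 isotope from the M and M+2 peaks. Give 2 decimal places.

20.20%

If p is the fraction of Gx that is Gx-80, then I(M+2)/I(M) = [C(2,1)·p^1·(1−p)] / p^2 = 2·(1−p)/p = 50.627/100.000 = 0.5063
(1−p)/p = 0.5063/2 = 0.2531  ⇒  p = 1/(1 + 0.2531) = 0.7980
Gx-80: 79.80%, Gx-82: 20.20%.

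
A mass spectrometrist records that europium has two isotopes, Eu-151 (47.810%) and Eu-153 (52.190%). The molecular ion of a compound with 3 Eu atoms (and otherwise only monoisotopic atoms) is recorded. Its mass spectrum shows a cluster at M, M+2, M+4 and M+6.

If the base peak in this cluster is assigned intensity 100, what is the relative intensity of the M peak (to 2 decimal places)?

27.97

Binomial terms of (0.47810 + 0.52190)^3: M 0.1093, M+2 0.3579, M+4 0.3907, M+6 0.1422 → M+4 is the base peak.
P(M+4) = C(3,2) × 0.47810^1 × 0.52190^2 = 3 × 0.4781 × 0.27237961 = 0.390674 (base)
P(M) = C(3,0) × 0.47810^3 × 0.52190^0 = 1 × 0.10928391 × 1.0000 = 0.109284
Relative intensity = 0.109284 / 0.390674 × 100 = 27.97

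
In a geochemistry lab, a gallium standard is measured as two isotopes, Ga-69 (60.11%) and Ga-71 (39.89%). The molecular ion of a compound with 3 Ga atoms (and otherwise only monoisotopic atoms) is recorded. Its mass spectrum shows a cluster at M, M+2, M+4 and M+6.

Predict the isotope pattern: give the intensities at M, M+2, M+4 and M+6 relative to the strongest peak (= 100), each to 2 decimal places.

The 3 Ga atoms are independent, so intensities follow the terms of (0.6011 + 0.3989)^3.
P(M) = 0.6011^3 = 0.217190
P(M+2) = 3 × 0.6011^2 × 0.3989^1 = 0.432393
P(M+4) = 3 × 0.6011^1 × 0.3989^2 = 0.286943
P(M+6) = 0.3989^3 = 0.063473
The M+2 peak is largest (0.432393); scaling to 100 gives 50.23 : 100.00 : 66.36 : 14.68.

50.23 : 100.00 : 66.36 : 14.68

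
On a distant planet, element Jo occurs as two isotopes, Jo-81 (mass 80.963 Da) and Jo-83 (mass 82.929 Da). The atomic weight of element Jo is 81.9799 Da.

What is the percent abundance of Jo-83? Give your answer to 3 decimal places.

51.724%

With x = fraction of Jo-81 (so Jo-83 is 1 − x):
80.963·x + 82.929·(1 − x) = 81.9799
(80.963 − 82.929)·x = 81.9799 − 82.929
x = -0.9491 / -1.966 = 0.48276 → 48.276% Jo-81, 51.724% Jo-83.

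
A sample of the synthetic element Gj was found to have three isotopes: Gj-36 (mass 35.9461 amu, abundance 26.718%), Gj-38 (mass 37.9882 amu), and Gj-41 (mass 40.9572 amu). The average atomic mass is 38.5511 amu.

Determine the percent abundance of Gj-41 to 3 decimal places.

37.336%

The remaining 73.282% is split between Gj-38 (fraction x) and Gj-41 (fraction 0.73282 − x).
Substituting: 37.9882x + 40.9572(0.73282 − x) = 28.947021002
(37.9882 − 40.9572)x = -1.067234302  ⇒  x = 0.35946, y = 0.37336
Gj-38: 35.946%, Gj-41: 37.336%.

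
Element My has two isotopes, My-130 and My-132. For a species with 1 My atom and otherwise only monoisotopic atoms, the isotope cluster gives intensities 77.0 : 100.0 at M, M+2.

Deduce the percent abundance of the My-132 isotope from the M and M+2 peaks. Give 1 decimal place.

Let p = fractional abundance of My-130. I(M+2)/I(M) = [C(1,1)·p^0·(1−p)] / p^1 = 1·(1−p)/p = 100.0/77.0 = 1.2987
(1−p)/p = 1.2987/1 = 1.2987  ⇒  p = 1/(1 + 1.2987) = 0.4350
My-130: 43.5%, My-132: 56.5%.

56.5%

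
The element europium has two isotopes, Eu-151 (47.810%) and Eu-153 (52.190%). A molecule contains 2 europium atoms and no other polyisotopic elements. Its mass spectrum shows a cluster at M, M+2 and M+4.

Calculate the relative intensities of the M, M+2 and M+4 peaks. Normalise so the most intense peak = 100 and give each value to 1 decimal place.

45.8 : 100.0 : 54.6

Expanding (0.47810 + 0.52190)^2:
P(M) = 0.47810^2 = 0.228580
P(M+2) = 2 × 0.47810^1 × 0.52190^1 = 0.499041
P(M+4) = 0.52190^2 = 0.272380
The M+2 peak is largest (0.499041); scaling to 100 gives 45.8 : 100.0 : 54.6.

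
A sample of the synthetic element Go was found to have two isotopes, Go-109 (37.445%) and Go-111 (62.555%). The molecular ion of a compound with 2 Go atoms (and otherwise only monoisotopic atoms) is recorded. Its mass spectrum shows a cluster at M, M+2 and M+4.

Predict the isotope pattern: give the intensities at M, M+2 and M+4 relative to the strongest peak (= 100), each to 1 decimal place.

29.9 : 100.0 : 83.5

Expanding (0.37445 + 0.62555)^2:
P(M) = 0.37445^2 = 0.140213
P(M+2) = 2 × 0.37445^1 × 0.62555^1 = 0.468474
P(M+4) = 0.62555^2 = 0.391313
The M+2 peak is largest (0.468474); scaling to 100 gives 29.9 : 100.0 : 83.5.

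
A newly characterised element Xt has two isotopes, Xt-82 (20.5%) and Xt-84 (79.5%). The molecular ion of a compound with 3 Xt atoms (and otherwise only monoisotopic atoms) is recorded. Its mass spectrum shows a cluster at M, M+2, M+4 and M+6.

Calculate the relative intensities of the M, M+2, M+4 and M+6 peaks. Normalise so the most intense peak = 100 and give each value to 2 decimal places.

1.71 : 19.95 : 77.36 : 100.00

The 3 Xt atoms are independent, so intensities follow the terms of (0.205 + 0.795)^3.
P(M) = 0.205^3 = 0.008615
P(M+2) = 3 × 0.205^2 × 0.795^1 = 0.100230
P(M+4) = 3 × 0.205^1 × 0.795^2 = 0.388695
P(M+6) = 0.795^3 = 0.502460
The M+6 peak is largest (0.502460); scaling to 100 gives 1.71 : 19.95 : 77.36 : 100.00.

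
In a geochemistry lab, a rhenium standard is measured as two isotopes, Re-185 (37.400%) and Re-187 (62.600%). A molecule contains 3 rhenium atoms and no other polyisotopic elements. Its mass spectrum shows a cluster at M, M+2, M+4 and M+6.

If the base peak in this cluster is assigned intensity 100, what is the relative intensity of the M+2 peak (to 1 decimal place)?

Binomial terms of (0.37400 + 0.62600)^3: M 0.0523, M+2 0.2627, M+4 0.4397, M+6 0.2453 → M+4 is the base peak.
P(M+4) = C(3,2) × 0.37400^1 × 0.62600^2 = 3 × 0.3740 × 0.391876 = 0.439685 (base)
P(M+2) = C(3,1) × 0.37400^2 × 0.62600^1 = 3 × 0.139876 × 0.6260 = 0.262687
Relative intensity = 0.262687 / 0.439685 × 100 = 59.7

59.7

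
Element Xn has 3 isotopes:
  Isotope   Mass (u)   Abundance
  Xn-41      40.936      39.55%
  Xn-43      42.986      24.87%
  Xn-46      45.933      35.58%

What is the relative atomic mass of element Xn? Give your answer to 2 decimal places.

The abundance-weighted mean is 0.3955 × 40.936 + 0.2487 × 42.986 + 0.3558 × 45.933
= 16.1902 + 10.6906 + 16.3430 = 43.2238 u

43.22 u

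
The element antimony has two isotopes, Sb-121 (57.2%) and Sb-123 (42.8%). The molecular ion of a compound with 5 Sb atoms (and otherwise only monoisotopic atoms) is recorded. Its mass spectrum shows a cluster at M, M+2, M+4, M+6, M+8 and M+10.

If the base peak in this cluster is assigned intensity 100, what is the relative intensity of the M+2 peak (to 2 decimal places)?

(0.572 + 0.428)^5 gives M 0.0612, M+2 0.2291, M+4 0.3428, M+6 0.2565, M+8 0.0960, M+10 0.0144; the largest is M+4.
P(M+4) = C(5,2) × 0.572^3 × 0.428^2 = 10 × 0.18714925 × 0.183184 = 0.342827 (base)
P(M+2) = C(5,1) × 0.572^4 × 0.428^1 = 5 × 0.10704937 × 0.4280 = 0.229086
Relative intensity = 0.229086 / 0.342827 × 100 = 66.82

66.82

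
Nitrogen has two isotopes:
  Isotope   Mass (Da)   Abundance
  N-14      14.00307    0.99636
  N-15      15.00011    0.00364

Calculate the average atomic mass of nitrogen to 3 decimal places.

Average mass = Σ (abundance × isotope mass) = 0.99636 × 14.00307 + 0.00364 × 15.00011
= 13.952099 + 0.054600 = 14.006699 Da

14.007 Da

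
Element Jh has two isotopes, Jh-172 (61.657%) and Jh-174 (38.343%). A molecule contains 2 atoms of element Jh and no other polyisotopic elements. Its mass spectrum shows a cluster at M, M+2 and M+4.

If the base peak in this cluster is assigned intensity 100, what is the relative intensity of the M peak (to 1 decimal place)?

80.4

Term probabilities: M 0.3802, M+2 0.4728, M+4 0.1470. Base peak = M+2.
P(M+2) = C(2,1) × 0.61657^1 × 0.38343^1 = 2 × 0.61657 × 0.38343 = 0.472823 (base)
P(M) = C(2,0) × 0.61657^2 × 0.38343^0 = 1 × 0.38015856 × 1.0000 = 0.380159
Relative intensity = 0.380159 / 0.472823 × 100 = 80.4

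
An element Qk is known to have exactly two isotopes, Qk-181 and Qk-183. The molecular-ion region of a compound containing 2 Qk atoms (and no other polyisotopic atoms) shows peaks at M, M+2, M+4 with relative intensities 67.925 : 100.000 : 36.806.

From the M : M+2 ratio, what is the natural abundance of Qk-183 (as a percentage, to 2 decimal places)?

Write p for the Qk-181 fraction. I(M+2)/I(M) = [C(2,1)·p^1·(1−p)] / p^2 = 2·(1−p)/p = 100.000/67.925 = 1.4722
(1−p)/p = 1.4722/2 = 0.7361  ⇒  p = 1/(1 + 0.7361) = 0.5760
Qk-181: 57.60%, Qk-183: 42.40%.

42.40%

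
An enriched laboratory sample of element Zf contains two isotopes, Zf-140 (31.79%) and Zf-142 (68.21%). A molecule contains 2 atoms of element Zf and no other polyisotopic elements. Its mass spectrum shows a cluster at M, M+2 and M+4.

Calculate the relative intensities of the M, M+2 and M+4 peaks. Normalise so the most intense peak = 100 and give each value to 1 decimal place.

21.7 : 93.2 : 100.0

The 2 Zf atoms are independent, so intensities follow the terms of (0.3179 + 0.6821)^2.
P(M) = 0.3179^2 = 0.101060
P(M+2) = 2 × 0.3179^1 × 0.6821^1 = 0.433679
P(M+4) = 0.6821^2 = 0.465260
The M+4 peak is largest (0.465260); scaling to 100 gives 21.7 : 93.2 : 100.0.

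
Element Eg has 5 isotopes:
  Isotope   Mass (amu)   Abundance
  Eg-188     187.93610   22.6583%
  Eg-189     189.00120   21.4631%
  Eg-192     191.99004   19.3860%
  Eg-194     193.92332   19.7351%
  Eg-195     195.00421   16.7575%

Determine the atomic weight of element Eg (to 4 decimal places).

Ar = Σ fᵢ·mᵢ = 0.226583 × 187.93610 + 0.214631 × 189.00120 + 0.193860 × 191.99004 + 0.197351 × 193.92332 + 0.167575 × 195.00421
= 42.583125 + 40.565517 + 37.219189 + 38.270961 + 32.677830 = 191.316622 amu

191.3166 amu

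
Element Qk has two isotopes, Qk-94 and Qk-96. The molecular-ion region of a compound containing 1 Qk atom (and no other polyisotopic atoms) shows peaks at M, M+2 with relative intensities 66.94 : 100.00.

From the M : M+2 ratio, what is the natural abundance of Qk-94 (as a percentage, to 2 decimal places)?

Write p for the Qk-94 fraction. I(M+2)/I(M) = [C(1,1)·p^0·(1−p)] / p^1 = 1·(1−p)/p = 100.00/66.94 = 1.4939
(1−p)/p = 1.4939/1 = 1.4939  ⇒  p = 1/(1 + 1.4939) = 0.4010
Qk-94: 40.10%, Qk-96: 59.90%.

40.10%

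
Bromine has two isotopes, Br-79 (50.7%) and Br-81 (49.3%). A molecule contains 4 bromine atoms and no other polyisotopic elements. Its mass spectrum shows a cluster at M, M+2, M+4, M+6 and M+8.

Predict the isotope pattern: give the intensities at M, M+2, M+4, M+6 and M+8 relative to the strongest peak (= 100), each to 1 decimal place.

17.6 : 68.6 : 100.0 : 64.8 : 15.8

Each Br atom is independently Br-79 (p = 0.507) or Br-81 (q = 0.493); the cluster is the binomial expansion (p + q)^4.
P(M) = 0.507^4 = 0.066074
P(M+2) = 4 × 0.507^3 × 0.493^1 = 0.256999
P(M+4) = 6 × 0.507^2 × 0.493^2 = 0.374853
P(M+6) = 4 × 0.507^1 × 0.493^3 = 0.243001
P(M+8) = 0.493^4 = 0.059073
The M+4 peak is largest (0.374853); scaling to 100 gives 17.6 : 68.6 : 100.0 : 64.8 : 15.8.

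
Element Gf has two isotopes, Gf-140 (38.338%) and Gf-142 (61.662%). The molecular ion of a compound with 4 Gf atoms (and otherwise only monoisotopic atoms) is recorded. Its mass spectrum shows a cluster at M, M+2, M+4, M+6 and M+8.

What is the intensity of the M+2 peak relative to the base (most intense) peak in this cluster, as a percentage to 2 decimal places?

Binomial terms of (0.38338 + 0.61662)^4: M 0.0216, M+2 0.1390, M+4 0.3353, M+6 0.3595, M+8 0.1446 → M+6 is the base peak.
P(M+6) = C(4,3) × 0.38338^1 × 0.61662^3 = 4 × 0.38338 × 0.23445139 = 0.359536 (base)
P(M+2) = C(4,1) × 0.38338^3 × 0.61662^1 = 4 × 0.05634928 × 0.61662 = 0.138984
Relative intensity = 0.138984 / 0.359536 × 100 = 38.66

38.66%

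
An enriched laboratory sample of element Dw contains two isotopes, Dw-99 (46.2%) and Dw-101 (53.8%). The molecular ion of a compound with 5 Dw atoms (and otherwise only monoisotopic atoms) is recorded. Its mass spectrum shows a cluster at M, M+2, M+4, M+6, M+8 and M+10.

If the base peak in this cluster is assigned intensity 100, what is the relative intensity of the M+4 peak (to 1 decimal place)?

85.9

(0.462 + 0.538)^5 gives M 0.0210, M+2 0.1226, M+4 0.2854, M+6 0.3324, M+8 0.1935, M+10 0.0451; the largest is M+6.
P(M+6) = C(5,3) × 0.462^2 × 0.538^3 = 10 × 0.213444 × 0.15572087 = 0.332377 (base)
P(M+4) = C(5,2) × 0.462^3 × 0.538^2 = 10 × 0.09861113 × 0.289444 = 0.285424
Relative intensity = 0.285424 / 0.332377 × 100 = 85.9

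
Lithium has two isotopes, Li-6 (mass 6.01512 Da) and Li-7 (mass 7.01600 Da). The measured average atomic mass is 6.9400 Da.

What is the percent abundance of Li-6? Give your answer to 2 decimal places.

Let x be the fractional abundance of Li-6; then Li-7 has abundance 1 − x.
6.01512·x + 7.01600·(1 − x) = 6.9400
(6.01512 − 7.01600)·x = 6.9400 − 7.01600
x = -0.07600 / -1.00088 = 0.07593 → 7.59% Li-6, 92.41% Li-7.

7.59%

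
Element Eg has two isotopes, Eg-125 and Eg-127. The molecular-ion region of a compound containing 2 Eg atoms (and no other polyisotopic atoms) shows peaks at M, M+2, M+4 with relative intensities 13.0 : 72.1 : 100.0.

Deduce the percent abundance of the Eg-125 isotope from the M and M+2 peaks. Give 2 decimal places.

If p is the fraction of Eg that is Eg-125, then I(M+2)/I(M) = [C(2,1)·p^1·(1−p)] / p^2 = 2·(1−p)/p = 72.1/13.0 = 5.5462
(1−p)/p = 5.5462/2 = 2.7731  ⇒  p = 1/(1 + 2.7731) = 0.2650
Eg-125: 26.50%, Eg-127: 73.50%.

26.50%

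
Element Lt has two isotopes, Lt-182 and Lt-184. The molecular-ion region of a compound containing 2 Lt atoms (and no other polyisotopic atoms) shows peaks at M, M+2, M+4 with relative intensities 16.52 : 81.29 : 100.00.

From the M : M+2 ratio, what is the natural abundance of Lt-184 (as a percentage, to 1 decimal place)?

If p is the fraction of Lt that is Lt-182, then I(M+2)/I(M) = [C(2,1)·p^1·(1−p)] / p^2 = 2·(1−p)/p = 81.29/16.52 = 4.9207
(1−p)/p = 4.9207/2 = 2.4604  ⇒  p = 1/(1 + 2.4604) = 0.2890
Lt-182: 28.9%, Lt-184: 71.1%.

71.1%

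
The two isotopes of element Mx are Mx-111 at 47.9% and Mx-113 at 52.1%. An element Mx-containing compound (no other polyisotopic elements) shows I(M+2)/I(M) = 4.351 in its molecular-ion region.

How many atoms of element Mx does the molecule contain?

For n independent Mx atoms, I(M+2)/I(M) = n · (abundance Mx-113) / (abundance Mx-111) = n · 0.521/0.479.
n = 4.351 × 0.479/0.521 = 4.00 ≈ 4

4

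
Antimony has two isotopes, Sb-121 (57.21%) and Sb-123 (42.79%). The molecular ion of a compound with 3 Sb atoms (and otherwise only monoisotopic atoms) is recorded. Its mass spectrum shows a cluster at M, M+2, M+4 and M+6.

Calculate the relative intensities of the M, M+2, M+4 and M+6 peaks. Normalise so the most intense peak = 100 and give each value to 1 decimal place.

44.6 : 100.0 : 74.8 : 18.6

Each Sb atom is independently Sb-121 (p = 0.5721) or Sb-123 (q = 0.4279); the cluster is the binomial expansion (p + q)^3.
P(M) = 0.5721^3 = 0.187247
P(M+2) = 3 × 0.5721^2 × 0.4279^1 = 0.420153
P(M+4) = 3 × 0.5721^1 × 0.4279^2 = 0.314252
P(M+6) = 0.4279^3 = 0.078348
The M+2 peak is largest (0.420153); scaling to 100 gives 44.6 : 100.0 : 74.8 : 18.6.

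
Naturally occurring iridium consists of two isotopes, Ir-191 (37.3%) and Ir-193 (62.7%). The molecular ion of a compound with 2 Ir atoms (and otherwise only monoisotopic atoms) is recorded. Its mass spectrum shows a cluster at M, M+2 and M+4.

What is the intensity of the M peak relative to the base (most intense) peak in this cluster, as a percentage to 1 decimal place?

Term probabilities: M 0.1391, M+2 0.4677, M+4 0.3931. Base peak = M+2.
P(M+2) = C(2,1) × 0.373^1 × 0.627^1 = 2 × 0.3730 × 0.6270 = 0.467742 (base)
P(M) = C(2,0) × 0.373^2 × 0.627^0 = 1 × 0.139129 × 1.0000 = 0.139129
Relative intensity = 0.139129 / 0.467742 × 100 = 29.7

29.7%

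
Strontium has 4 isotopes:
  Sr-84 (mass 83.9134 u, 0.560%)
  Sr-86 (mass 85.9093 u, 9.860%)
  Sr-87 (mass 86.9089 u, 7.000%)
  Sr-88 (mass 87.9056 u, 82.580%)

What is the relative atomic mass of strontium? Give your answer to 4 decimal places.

Ar = Σ fᵢ·mᵢ = 0.00560 × 83.9134 + 0.09860 × 85.9093 + 0.07000 × 86.9089 + 0.82580 × 87.9056
= 0.46992 + 8.47066 + 6.08362 + 72.59244 = 87.61664 u

87.6166 u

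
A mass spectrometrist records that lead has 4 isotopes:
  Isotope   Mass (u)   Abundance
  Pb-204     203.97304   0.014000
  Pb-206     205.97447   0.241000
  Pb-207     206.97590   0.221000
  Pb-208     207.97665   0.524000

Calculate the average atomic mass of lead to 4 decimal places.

The abundance-weighted mean is 0.014000 × 203.97304 + 0.241000 × 205.97447 + 0.221000 × 206.97590 + 0.524000 × 207.97665
= 2.855623 + 49.639847 + 45.741674 + 108.979765 = 207.216909 u

207.2169 u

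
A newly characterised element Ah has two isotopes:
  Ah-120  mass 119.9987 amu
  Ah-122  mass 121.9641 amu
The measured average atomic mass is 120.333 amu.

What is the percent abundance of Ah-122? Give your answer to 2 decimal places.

17.01%

Writing the weighted mean with unknown fraction x of Ah-120:
119.9987·x + 121.9641·(1 − x) = 120.333
(119.9987 − 121.9641)·x = 120.333 − 121.9641
x = -1.6311 / -1.9654 = 0.82991 → 82.99% Ah-120, 17.01% Ah-122.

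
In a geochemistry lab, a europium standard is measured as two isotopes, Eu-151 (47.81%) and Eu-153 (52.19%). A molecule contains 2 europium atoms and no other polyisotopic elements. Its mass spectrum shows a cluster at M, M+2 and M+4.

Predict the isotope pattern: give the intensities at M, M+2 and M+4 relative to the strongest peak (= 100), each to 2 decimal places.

The 2 Eu atoms are independent, so intensities follow the terms of (0.4781 + 0.5219)^2.
P(M) = 0.4781^2 = 0.228580
P(M+2) = 2 × 0.4781^1 × 0.5219^1 = 0.499041
P(M+4) = 0.5219^2 = 0.272380
The M+2 peak is largest (0.499041); scaling to 100 gives 45.80 : 100.00 : 54.58.

45.80 : 100.00 : 54.58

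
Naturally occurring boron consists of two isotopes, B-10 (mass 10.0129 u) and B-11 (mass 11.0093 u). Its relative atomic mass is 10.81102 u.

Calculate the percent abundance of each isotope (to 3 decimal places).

B-10: 19.900%, B-11: 80.100%

Writing the weighted mean with unknown fraction x of B-10:
10.0129·x + 11.0093·(1 − x) = 10.81102
(10.0129 − 11.0093)·x = 10.81102 − 11.0093
x = -0.19828 / -0.9964 = 0.19900 → 19.900% B-10, 80.100% B-11.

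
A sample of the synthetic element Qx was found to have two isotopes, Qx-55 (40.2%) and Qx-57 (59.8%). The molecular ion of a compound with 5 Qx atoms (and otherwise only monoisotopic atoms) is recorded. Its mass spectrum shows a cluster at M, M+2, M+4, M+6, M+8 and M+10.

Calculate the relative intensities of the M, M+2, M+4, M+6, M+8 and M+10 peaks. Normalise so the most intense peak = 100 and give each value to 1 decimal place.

Expanding (0.402 + 0.598)^5:
P(M) = 0.402^5 = 0.010499
P(M+2) = 5 × 0.402^4 × 0.598^1 = 0.078086
P(M+4) = 10 × 0.402^3 × 0.598^2 = 0.232317
P(M+6) = 10 × 0.402^2 × 0.598^3 = 0.345586
P(M+8) = 5 × 0.402^1 × 0.598^4 = 0.257040
P(M+10) = 0.598^5 = 0.076473
The M+6 peak is largest (0.345586); scaling to 100 gives 3.0 : 22.6 : 67.2 : 100.0 : 74.4 : 22.1.

3.0 : 22.6 : 67.2 : 100.0 : 74.4 : 22.1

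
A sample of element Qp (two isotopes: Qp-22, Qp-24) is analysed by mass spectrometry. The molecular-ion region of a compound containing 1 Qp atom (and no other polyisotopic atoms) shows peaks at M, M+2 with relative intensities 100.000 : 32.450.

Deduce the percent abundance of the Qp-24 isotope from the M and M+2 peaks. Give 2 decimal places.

Let p = fractional abundance of Qp-22. I(M+2)/I(M) = [C(1,1)·p^0·(1−p)] / p^1 = 1·(1−p)/p = 32.450/100.000 = 0.3245
(1−p)/p = 0.3245/1 = 0.3245  ⇒  p = 1/(1 + 0.3245) = 0.7550
Qp-22: 75.50%, Qp-24: 24.50%.

24.50%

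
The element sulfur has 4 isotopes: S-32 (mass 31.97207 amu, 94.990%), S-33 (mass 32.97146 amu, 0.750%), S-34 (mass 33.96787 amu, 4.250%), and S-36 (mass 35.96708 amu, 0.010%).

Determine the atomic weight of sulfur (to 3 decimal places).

The abundance-weighted mean is 0.94990 × 31.97207 + 0.00750 × 32.97146 + 0.04250 × 33.96787 + 0.00010 × 35.96708
= 30.370269 + 0.247286 + 1.443634 + 0.003597 = 32.064786 amu

32.065 amu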